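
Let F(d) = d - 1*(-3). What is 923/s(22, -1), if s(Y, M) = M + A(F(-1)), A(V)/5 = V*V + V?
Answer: 923/29 ≈ 31.828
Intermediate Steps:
F(d) = 3 + d (F(d) = d + 3 = 3 + d)
A(V) = 5*V + 5*V**2 (A(V) = 5*(V*V + V) = 5*(V**2 + V) = 5*(V + V**2) = 5*V + 5*V**2)
s(Y, M) = 30 + M (s(Y, M) = M + 5*(3 - 1)*(1 + (3 - 1)) = M + 5*2*(1 + 2) = M + 5*2*3 = M + 30 = 30 + M)
923/s(22, -1) = 923/(30 - 1) = 923/29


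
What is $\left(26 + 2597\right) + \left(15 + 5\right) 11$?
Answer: $2843$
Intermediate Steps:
$\left(26 + 2597\right) + \left(15 + 5\right) 11 = 2623 + 20 \cdot 11 = 2623 + 220 = 2843$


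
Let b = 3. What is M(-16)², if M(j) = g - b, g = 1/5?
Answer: 196/25 ≈ 7.8400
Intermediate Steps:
g = ⅕ ≈ 0.20000
M(j) = -14/5 (M(j) = ⅕ - 1*3 = ⅕ - 3 = -14/5)
M(-16)² = (-14/5)² = 196/25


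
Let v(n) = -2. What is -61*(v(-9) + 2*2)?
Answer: -122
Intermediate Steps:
-61*(v(-9) + 2*2) = -61*(-2 + 2*2) = -61*(-2 + 4) = -61*2 = -122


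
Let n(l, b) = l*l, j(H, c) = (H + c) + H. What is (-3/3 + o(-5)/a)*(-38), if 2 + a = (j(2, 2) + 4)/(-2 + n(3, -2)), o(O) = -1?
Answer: -57/2 ≈ -28.500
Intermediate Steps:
j(H, c) = c + 2*H
n(l, b) = l**2
a = -4/7 (a = -2 + ((2 + 2*2) + 4)/(-2 + 3**2) = -2 + ((2 + 4) + 4)/(-2 + 9) = -2 + (6 + 4)/7 = -2 + 10*(1/7) = -2 + 10/7 = -4/7 ≈ -0.57143)
(-3/3 + o(-5)/a)*(-38) = (-3/3 - 1/(-4/7))*(-38) = (-3*1/3 - 1*(-7/4))*(-38) = (-1 + 7/4)*(-38) = (3/4)*(-38) = -57/2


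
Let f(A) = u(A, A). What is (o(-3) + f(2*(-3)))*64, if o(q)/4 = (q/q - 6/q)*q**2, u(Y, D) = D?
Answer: 6528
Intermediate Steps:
o(q) = 4*q**2*(1 - 6/q) (o(q) = 4*((q/q - 6/q)*q**2) = 4*((1 - 6/q)*q**2) = 4*(q**2*(1 - 6/q)) = 4*q**2*(1 - 6/q))
f(A) = A
(o(-3) + f(2*(-3)))*64 = (4*(-3)*(-6 - 3) + 2*(-3))*64 = (4*(-3)*(-9) - 6)*64 = (108 - 6)*64 = 102*64 = 6528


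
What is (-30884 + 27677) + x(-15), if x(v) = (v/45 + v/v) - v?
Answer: -9574/3 ≈ -3191.3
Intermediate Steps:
x(v) = 1 - 44*v/45 (x(v) = (v*(1/45) + 1) - v = (v/45 + 1) - v = (1 + v/45) - v = 1 - 44*v/45)
(-30884 + 27677) + x(-15) = (-30884 + 27677) + (1 - 44/45*(-15)) = -3207 + (1 + 44/3) = -3207 + 47/3 = -9574/3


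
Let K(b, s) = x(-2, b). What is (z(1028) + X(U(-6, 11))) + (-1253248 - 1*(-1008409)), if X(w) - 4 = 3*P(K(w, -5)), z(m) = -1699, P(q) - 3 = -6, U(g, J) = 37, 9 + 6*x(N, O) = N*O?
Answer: -246543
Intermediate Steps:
x(N, O) = -3/2 + N*O/6 (x(N, O) = -3/2 + (N*O)/6 = -3/2 + N*O/6)
K(b, s) = -3/2 - b/3 (K(b, s) = -3/2 + (⅙)*(-2)*b = -3/2 - b/3)
P(q) = -3 (P(q) = 3 - 6 = -3)
X(w) = -5 (X(w) = 4 + 3*(-3) = 4 - 9 = -5)
(z(1028) + X(U(-6, 11))) + (-1253248 - 1*(-1008409)) = (-1699 - 5) + (-1253248 - 1*(-1008409)) = -1704 + (-1253248 + 1008409) = -1704 - 244839 = -246543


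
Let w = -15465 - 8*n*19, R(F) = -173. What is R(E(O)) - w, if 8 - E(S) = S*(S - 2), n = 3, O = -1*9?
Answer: 15748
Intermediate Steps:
O = -9
E(S) = 8 - S*(-2 + S) (E(S) = 8 - S*(S - 2) = 8 - S*(-2 + S))
w = -15921 (w = -15465 - 8*3*19 = -15465 - 24*19 = -15465 - 456 = -15921)
R(E(O)) - w = -173 - 1*(-15921) = -173 + 15921 = 15748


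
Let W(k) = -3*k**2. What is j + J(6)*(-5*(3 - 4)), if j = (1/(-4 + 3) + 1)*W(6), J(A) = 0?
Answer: 0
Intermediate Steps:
j = 0 (j = (1/(-4 + 3) + 1)*(-3*6**2) = (1/(-1) + 1)*(-3*36) = (-1 + 1)*(-108) = 0*(-108) = 0)
j + J(6)*(-5*(3 - 4)) = 0 + 0*(-5*(3 - 4)) = 0 + 0*(-5*(-1)) = 0 + 0*(-1*(-5)) = 0 + 0*5 = 0 + 0 = 0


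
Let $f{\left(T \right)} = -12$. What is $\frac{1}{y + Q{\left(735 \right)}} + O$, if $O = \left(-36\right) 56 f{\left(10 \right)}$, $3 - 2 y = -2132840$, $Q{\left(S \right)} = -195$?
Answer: $\frac{51588302978}{2132453} \approx 24192.0$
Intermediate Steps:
$y = \frac{2132843}{2}$ ($y = \frac{3}{2} - -1066420 = \frac{3}{2} + 1066420 = \frac{2132843}{2} \approx 1.0664 \cdot 10^{6}$)
$O = 24192$ ($O = \left(-36\right) 56 \left(-12\right) = \left(-2016\right) \left(-12\right) = 24192$)
$\frac{1}{y + Q{\left(735 \right)}} + O = \frac{1}{\frac{2132843}{2} - 195} + 24192 = \frac{1}{\frac{2132453}{2}} + 24192 = \frac{2}{2132453} + 24192 = \frac{51588302978}{2132453}$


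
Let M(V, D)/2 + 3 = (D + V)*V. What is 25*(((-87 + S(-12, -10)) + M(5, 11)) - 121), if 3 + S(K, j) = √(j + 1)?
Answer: -1425 + 75*I ≈ -1425.0 + 75.0*I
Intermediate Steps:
M(V, D) = -6 + 2*V*(D + V) (M(V, D) = -6 + 2*((D + V)*V) = -6 + 2*(V*(D + V)) = -6 + 2*V*(D + V))
S(K, j) = -3 + √(1 + j) (S(K, j) = -3 + √(j + 1) = -3 + √(1 + j))
25*(((-87 + S(-12, -10)) + M(5, 11)) - 121) = 25*(((-87 + (-3 + √(1 - 10))) + (-6 + 2*5² + 2*11*5)) - 121) = 25*(((-87 + (-3 + √(-9))) + (-6 + 2*25 + 110)) - 121) = 25*(((-87 + (-3 + 3*I)) + (-6 + 50 + 110)) - 121) = 25*(((-90 + 3*I) + 154) - 121) = 25*((64 + 3*I) - 121) = 25*(-57 + 3*I) = -1425 + 75*I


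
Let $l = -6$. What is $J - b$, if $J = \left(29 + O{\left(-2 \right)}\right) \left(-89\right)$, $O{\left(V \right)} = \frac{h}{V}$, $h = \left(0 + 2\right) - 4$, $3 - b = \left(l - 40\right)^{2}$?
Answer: $-557$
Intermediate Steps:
$b = -2113$ ($b = 3 - \left(-6 - 40\right)^{2} = 3 - \left(-46\right)^{2} = 3 - 2116 = -2113$)
$h = -2$ ($h = 2 - 4 = -2$)
$O{\left(V \right)} = - \frac{2}{V}$
$J = -2670$ ($J = \left(29 - \frac{2}{-2}\right) \left(-89\right) = \left(29 - -1\right) \left(-89\right) = \left(29 + 1\right) \left(-89\right) = 30 \left(-89\right) = -2670$)
$J - b = -2670 - -2113 = -2670 + 2113 = -557$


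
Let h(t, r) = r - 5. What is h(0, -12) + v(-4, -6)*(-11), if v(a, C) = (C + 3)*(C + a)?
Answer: -347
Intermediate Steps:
v(a, C) = (3 + C)*(C + a)
h(t, r) = -5 + r
h(0, -12) + v(-4, -6)*(-11) = (-5 - 12) + ((-6)² + 3*(-6) + 3*(-4) - 6*(-4))*(-11) = -17 + (36 - 18 - 12 + 24)*(-11) = -17 + 30*(-11) = -17 - 330 = -347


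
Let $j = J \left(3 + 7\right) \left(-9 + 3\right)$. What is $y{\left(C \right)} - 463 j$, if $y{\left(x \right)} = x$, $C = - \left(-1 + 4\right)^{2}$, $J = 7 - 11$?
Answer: $-111129$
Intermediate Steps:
$J = -4$ ($J = 7 - 11 = -4$)
$C = -9$ ($C = - 3^{2} = \left(-1\right) 9 = -9$)
$j = 240$ ($j = - 4 \left(3 + 7\right) \left(-9 + 3\right) = - 4 \cdot 10 \left(-6\right) = \left(-4\right) \left(-60\right) = 240$)
$y{\left(C \right)} - 463 j = -9 - 111120 = -111129$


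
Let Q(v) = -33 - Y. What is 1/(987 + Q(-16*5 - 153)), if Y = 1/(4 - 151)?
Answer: 147/140239 ≈ 0.0010482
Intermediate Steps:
Y = -1/147 (Y = 1/(-147) = -1/147 ≈ -0.0068027)
Q(v) = -4850/147 (Q(v) = -33 - 1*(-1/147) = -33 + 1/147 = -4850/147)
1/(987 + Q(-16*5 - 153)) = 1/(987 - 4850/147) = 1/(140239/147) = 147/140239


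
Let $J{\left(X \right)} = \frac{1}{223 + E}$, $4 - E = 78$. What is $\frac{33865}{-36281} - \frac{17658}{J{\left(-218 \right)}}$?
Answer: $- \frac{95456868667}{36281} \approx -2.631 \cdot 10^{6}$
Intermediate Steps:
$E = -74$ ($E = 4 - 78 = -74$)
$J{\left(X \right)} = \frac{1}{149}$ ($J{\left(X \right)} = \frac{1}{223 - 74} = \frac{1}{149}$)
$\frac{33865}{-36281} - \frac{17658}{J{\left(-218 \right)}} = \frac{33865}{-36281} - 17658 \frac{1}{\frac{1}{149}} = 33865 \left(- \frac{1}{36281}\right) - 2631042 = - \frac{33865}{36281} - 2631042 = - \frac{95456868667}{36281}$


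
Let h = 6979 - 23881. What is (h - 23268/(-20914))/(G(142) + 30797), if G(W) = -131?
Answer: -29455430/53445727 ≈ -0.55113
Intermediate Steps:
h = -16902
(h - 23268/(-20914))/(G(142) + 30797) = (-16902 - 23268/(-20914))/(-131 + 30797) = (-16902 - 23268*(-1/20914))/30666 = (-16902 + 11634/10457)*(1/30666) = -176732580/10457*1/30666 = -29455430/53445727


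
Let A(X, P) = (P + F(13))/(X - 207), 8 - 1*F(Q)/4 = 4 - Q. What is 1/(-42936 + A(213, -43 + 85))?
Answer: -3/128753 ≈ -2.3300e-5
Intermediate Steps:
F(Q) = 16 + 4*Q (F(Q) = 32 - 4*(4 - Q) = 32 + (-16 + 4*Q) = 16 + 4*Q)
A(X, P) = (68 + P)/(-207 + X) (A(X, P) = (P + (16 + 4*13))/(X - 207) = (P + (16 + 52))/(-207 + X) = (P + 68)/(-207 + X) = (68 + P)/(-207 + X))
1/(-42936 + A(213, -43 + 85)) = 1/(-42936 + (68 + (-43 + 85))/(-207 + 213)) = 1/(-42936 + (68 + 42)/6) = 1/(-42936 + (⅙)*110) = 1/(-42936 + 55/3) = 1/(-128753/3) = -3/128753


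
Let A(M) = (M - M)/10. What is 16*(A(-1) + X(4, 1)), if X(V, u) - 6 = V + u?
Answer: 176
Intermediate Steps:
X(V, u) = 6 + V + u (X(V, u) = 6 + (V + u) = 6 + V + u)
A(M) = 0 (A(M) = 0*(⅒) = 0)
16*(A(-1) + X(4, 1)) = 16*(0 + (6 + 4 + 1)) = 16*(0 + 11) = 16*11 = 176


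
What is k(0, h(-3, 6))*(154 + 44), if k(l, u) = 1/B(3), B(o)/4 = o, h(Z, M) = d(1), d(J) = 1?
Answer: 33/2 ≈ 16.500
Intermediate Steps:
h(Z, M) = 1
B(o) = 4*o
k(l, u) = 1/12 (k(l, u) = 1/(4*3) = 1/12)
k(0, h(-3, 6))*(154 + 44) = (154 + 44)/12 = (1/12)*198 = 33/2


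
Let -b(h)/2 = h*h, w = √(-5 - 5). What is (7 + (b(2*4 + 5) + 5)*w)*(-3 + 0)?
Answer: -21 + 999*I*√10 ≈ -21.0 + 3159.1*I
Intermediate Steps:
w = I*√10 (w = √(-10) = I*√10 ≈ 3.1623*I)
b(h) = -2*h² (b(h) = -2*h*h = -2*h²)
(7 + (b(2*4 + 5) + 5)*w)*(-3 + 0) = (7 + (-2*(2*4 + 5)² + 5)*(I*√10))*(-3 + 0) = (7 + (-2*(8 + 5)² + 5)*(I*√10))*(-3) = (7 + (-2*13² + 5)*(I*√10))*(-3) = (7 + (-2*169 + 5)*(I*√10))*(-3) = (7 + (-338 + 5)*(I*√10))*(-3) = (7 - 333*I*√10)*(-3) = -21 + 999*I*√10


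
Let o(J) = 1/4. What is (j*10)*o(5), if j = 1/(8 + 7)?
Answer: ⅙ ≈ 0.16667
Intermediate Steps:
j = 1/15 ≈ 0.066667
o(J) = ¼
(j*10)*o(5) = ((1/15)*10)*(¼) = (⅔)*(¼) = ⅙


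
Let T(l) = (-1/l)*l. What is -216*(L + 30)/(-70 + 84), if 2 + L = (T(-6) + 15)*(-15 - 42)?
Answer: 11880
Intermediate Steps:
T(l) = -1
L = -800 (L = -2 + (-1 + 15)*(-15 - 42) = -2 + 14*(-57) = -2 - 798 = -800)
-216*(L + 30)/(-70 + 84) = -216*(-800 + 30)/(-70 + 84) = -(-166320)/14 = -216*(-55) = 11880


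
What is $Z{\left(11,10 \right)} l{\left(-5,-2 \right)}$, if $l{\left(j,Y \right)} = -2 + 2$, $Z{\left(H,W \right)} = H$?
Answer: $0$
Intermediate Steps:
$l{\left(j,Y \right)} = 0$
$Z{\left(11,10 \right)} l{\left(-5,-2 \right)} = 11 \cdot 0 = 0$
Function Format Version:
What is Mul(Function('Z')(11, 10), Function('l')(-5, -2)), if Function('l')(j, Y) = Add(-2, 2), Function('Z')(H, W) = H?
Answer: 0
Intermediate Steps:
Function('l')(j, Y) = 0
Mul(Function('Z')(11, 10), Function('l')(-5, -2)) = Mul(11, 0) = 0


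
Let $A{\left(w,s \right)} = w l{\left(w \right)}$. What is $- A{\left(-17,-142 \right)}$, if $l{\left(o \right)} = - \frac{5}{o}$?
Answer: $5$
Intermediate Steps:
$A{\left(w,s \right)} = -5$ ($A{\left(w,s \right)} = w \left(- \frac{5}{w}\right) = -5$)
$- A{\left(-17,-142 \right)} = \left(-1\right) \left(-5\right) = 5$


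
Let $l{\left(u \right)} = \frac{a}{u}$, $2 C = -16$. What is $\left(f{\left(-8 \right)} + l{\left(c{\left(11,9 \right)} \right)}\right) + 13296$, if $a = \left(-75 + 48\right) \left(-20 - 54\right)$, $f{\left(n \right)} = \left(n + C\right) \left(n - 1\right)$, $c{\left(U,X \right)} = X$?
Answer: $13662$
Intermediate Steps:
$C = -8$ ($C = \frac{1}{2} \left(-16\right) = -8$)
$f{\left(n \right)} = \left(-1 + n\right) \left(-8 + n\right)$ ($f{\left(n \right)} = \left(n - 8\right) \left(n - 1\right) = \left(-8 + n\right) \left(-1 + n\right) = \left(-1 + n\right) \left(-8 + n\right)$)
$a = 1998$ ($a = \left(-27\right) \left(-74\right) = 1998$)
$l{\left(u \right)} = \frac{1998}{u}$
$\left(f{\left(-8 \right)} + l{\left(c{\left(11,9 \right)} \right)}\right) + 13296 = \left(\left(8 + \left(-8\right)^{2} - -72\right) + \frac{1998}{9}\right) + 13296 = \left(\left(8 + 64 + 72\right) + 1998 \cdot \frac{1}{9}\right) + 13296 = \left(144 + 222\right) + 13296 = 366 + 13296 = 13662$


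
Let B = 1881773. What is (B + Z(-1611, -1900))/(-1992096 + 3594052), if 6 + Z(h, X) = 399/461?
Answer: 433747493/369250858 ≈ 1.1747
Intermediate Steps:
Z(h, X) = -2367/461 (Z(h, X) = -6 + 399/461 = -2367/461)
(B + Z(-1611, -1900))/(-1992096 + 3594052) = (1881773 - 2367/461)/(-1992096 + 3594052) = (867494986/461)/1601956 = (867494986/461)*(1/1601956) = 433747493/369250858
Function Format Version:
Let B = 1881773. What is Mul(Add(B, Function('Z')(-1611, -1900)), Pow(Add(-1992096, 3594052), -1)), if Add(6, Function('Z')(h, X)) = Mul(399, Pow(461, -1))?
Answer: Rational(433747493, 369250858) ≈ 1.1747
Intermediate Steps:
Function('Z')(h, X) = Rational(-2367, 461) (Function('Z')(h, X) = Add(-6, Mul(399, Pow(461, -1))) = Add(-6, Mul(399, Rational(1, 461))) = Add(-6, Rational(399, 461)) = Rational(-2367, 461))
Mul(Add(B, Function('Z')(-1611, -1900)), Pow(Add(-1992096, 3594052), -1)) = Mul(Add(1881773, Rational(-2367, 461)), Pow(Add(-1992096, 3594052), -1)) = Mul(Rational(867494986, 461), Pow(1601956, -1)) = Mul(Rational(867494986, 461), Rational(1, 1601956)) = Rational(433747493, 369250858)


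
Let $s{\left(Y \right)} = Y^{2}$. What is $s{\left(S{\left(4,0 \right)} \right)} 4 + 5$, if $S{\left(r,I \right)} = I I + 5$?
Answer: $105$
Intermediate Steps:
$S{\left(r,I \right)} = 5 + I^{2}$ ($S{\left(r,I \right)} = I^{2} + 5 = 5 + I^{2}$)
$s{\left(S{\left(4,0 \right)} \right)} 4 + 5 = \left(5 + 0^{2}\right)^{2} \cdot 4 + 5 = \left(5 + 0\right)^{2} \cdot 4 + 5 = 5^{2} \cdot 4 + 5 = 25 \cdot 4 + 5 = 100 + 5 = 105$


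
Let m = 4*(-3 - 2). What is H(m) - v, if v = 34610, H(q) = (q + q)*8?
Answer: -34930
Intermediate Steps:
m = -20 (m = 4*(-5) = -20)
H(q) = 16*q (H(q) = (2*q)*8 = 16*q)
H(m) - v = 16*(-20) - 1*34610 = -320 - 34610 = -34930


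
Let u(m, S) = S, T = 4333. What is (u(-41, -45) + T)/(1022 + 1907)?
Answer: 4288/2929 ≈ 1.4640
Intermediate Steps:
(u(-41, -45) + T)/(1022 + 1907) = (-45 + 4333)/(1022 + 1907) = 4288/2929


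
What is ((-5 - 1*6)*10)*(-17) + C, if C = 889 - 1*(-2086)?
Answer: 4845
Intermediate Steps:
C = 2975 (C = 889 + 2086 = 2975)
((-5 - 1*6)*10)*(-17) + C = ((-5 - 1*6)*10)*(-17) + 2975 = ((-5 - 6)*10)*(-17) + 2975 = -11*10*(-17) + 2975 = -110*(-17) + 2975 = 1870 + 2975 = 4845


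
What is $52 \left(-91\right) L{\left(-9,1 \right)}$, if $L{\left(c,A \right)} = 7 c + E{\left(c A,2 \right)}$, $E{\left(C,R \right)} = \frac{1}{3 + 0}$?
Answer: $\frac{889616}{3} \approx 2.9654 \cdot 10^{5}$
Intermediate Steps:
$E{\left(C,R \right)} = \frac{1}{3}$
$L{\left(c,A \right)} = \frac{1}{3} + 7 c$ ($L{\left(c,A \right)} = 7 c + \frac{1}{3} = \frac{1}{3} + 7 c$)
$52 \left(-91\right) L{\left(-9,1 \right)} = 52 \left(-91\right) \left(\frac{1}{3} + 7 \left(-9\right)\right) = - 4732 \left(\frac{1}{3} - 63\right) = \left(-4732\right) \left(- \frac{188}{3}\right) = \frac{889616}{3}$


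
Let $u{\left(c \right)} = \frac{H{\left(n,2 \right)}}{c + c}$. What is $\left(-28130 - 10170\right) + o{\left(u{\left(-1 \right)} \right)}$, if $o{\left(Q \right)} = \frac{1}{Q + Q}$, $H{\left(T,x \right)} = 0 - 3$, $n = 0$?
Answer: $- \frac{114899}{3} \approx -38300.0$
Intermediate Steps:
$H{\left(T,x \right)} = -3$ ($H{\left(T,x \right)} = 0 - 3 = -3$)
$u{\left(c \right)} = - \frac{3}{2 c}$ ($u{\left(c \right)} = - \frac{3}{c + c} = - \frac{3}{2 c}$)
$o{\left(Q \right)} = \frac{1}{2 Q}$
$\left(-28130 - 10170\right) + o{\left(u{\left(-1 \right)} \right)} = \left(-28130 - 10170\right) + \frac{1}{2 \left(- \frac{3}{2 \left(-1\right)}\right)} = -38300 + \frac{1}{2 \left(\left(- \frac{3}{2}\right) \left(-1\right)\right)} = -38300 + \frac{1}{2 \cdot \frac{3}{2}} = -38300 + \frac{1}{2} \cdot \frac{2}{3} = -38300 + \frac{1}{3} = - \frac{114899}{3}$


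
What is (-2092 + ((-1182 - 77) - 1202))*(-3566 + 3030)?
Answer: 2440408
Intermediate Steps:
(-2092 + ((-1182 - 77) - 1202))*(-3566 + 3030) = (-2092 + (-1259 - 1202))*(-536) = (-2092 - 2461)*(-536) = -4553*(-536) = 2440408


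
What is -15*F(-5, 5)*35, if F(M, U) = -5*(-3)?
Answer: -7875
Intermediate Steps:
F(M, U) = 15
-15*F(-5, 5)*35 = -15*15*35 = -225*35 = -7875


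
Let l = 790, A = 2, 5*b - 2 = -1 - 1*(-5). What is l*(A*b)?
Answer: 1896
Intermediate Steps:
b = 6/5 (b = 2/5 + (-1 - 1*(-5))/5 = 2/5 + (-1 + 5)/5 = 2/5 + (1/5)*4 = 2/5 + 4/5 = 6/5 ≈ 1.2000)
l*(A*b) = 790*(2*(6/5)) = 790*(12/5) = 1896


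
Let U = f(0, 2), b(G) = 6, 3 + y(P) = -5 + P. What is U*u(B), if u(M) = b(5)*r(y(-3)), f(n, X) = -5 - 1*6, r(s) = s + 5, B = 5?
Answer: 396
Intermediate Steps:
y(P) = -8 + P (y(P) = -3 + (-5 + P) = -8 + P)
r(s) = 5 + s
f(n, X) = -11 (f(n, X) = -5 - 6 = -11)
U = -11
u(M) = -36 (u(M) = 6*(5 + (-8 - 3)) = 6*(5 - 11) = 6*(-6) = -36)
U*u(B) = -11*(-36) = 396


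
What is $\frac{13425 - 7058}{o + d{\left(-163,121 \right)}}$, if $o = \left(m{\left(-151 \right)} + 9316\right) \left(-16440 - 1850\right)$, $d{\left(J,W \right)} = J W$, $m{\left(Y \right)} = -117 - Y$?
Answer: $- \frac{6367}{171031223} \approx -3.7227 \cdot 10^{-5}$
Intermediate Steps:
$o = -171011500$ ($o = \left(\left(-117 - -151\right) + 9316\right) \left(-16440 - 1850\right) = \left(\left(-117 + 151\right) + 9316\right) \left(-18290\right) = \left(34 + 9316\right) \left(-18290\right) = 9350 \left(-18290\right) = -171011500$)
$\frac{13425 - 7058}{o + d{\left(-163,121 \right)}} = \frac{13425 - 7058}{-171011500 - 19723} = \frac{6367}{-171011500 - 19723} = \frac{6367}{-171031223} = 6367 \left(- \frac{1}{171031223}\right) = - \frac{6367}{171031223}$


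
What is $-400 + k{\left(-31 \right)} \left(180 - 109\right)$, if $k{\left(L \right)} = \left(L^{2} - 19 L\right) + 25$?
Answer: $111425$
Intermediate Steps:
$k{\left(L \right)} = 25 + L^{2} - 19 L$
$-400 + k{\left(-31 \right)} \left(180 - 109\right) = -400 + \left(25 + \left(-31\right)^{2} - -589\right) \left(180 - 109\right) = -400 + \left(25 + 961 + 589\right) 71 = -400 + 1575 \cdot 71 = -400 + 111825 = 111425$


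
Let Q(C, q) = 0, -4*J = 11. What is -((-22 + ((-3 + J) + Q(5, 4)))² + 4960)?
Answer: -91681/16 ≈ -5730.1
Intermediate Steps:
J = -11/4 (J = -¼*11 = -11/4 ≈ -2.7500)
-((-22 + ((-3 + J) + Q(5, 4)))² + 4960) = -((-22 + ((-3 - 11/4) + 0))² + 4960) = -((-22 + (-23/4 + 0))² + 4960) = -((-22 - 23/4)² + 4960) = -((-111/4)² + 4960) = -(12321/16 + 4960) = -1*91681/16 = -91681/16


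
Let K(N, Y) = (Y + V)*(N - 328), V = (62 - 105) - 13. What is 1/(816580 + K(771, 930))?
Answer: 1/1203762 ≈ 8.3073e-7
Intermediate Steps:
V = -56 (V = -43 - 13 = -56)
K(N, Y) = (-328 + N)*(-56 + Y) (K(N, Y) = (Y - 56)*(N - 328) = (-56 + Y)*(-328 + N) = (-328 + N)*(-56 + Y))
1/(816580 + K(771, 930)) = 1/(816580 + (18368 - 328*930 - 56*771 + 771*930)) = 1/(816580 + (18368 - 305040 - 43176 + 717030)) = 1/(816580 + 387182) = 1/1203762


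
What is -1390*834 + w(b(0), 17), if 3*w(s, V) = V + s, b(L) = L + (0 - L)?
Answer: -3477763/3 ≈ -1.1593e+6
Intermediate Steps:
b(L) = 0 (b(L) = L - L = 0)
w(s, V) = V/3 + s/3 (w(s, V) = (V + s)/3 = V/3 + s/3)
-1390*834 + w(b(0), 17) = -1390*834 + ((⅓)*17 + (⅓)*0) = -1159260 + (17/3 + 0) = -1159260 + 17/3 = -3477763/3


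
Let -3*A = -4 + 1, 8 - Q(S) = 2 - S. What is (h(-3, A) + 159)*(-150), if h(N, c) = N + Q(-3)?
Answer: -23850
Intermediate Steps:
Q(S) = 6 + S (Q(S) = 8 - (2 - S) = 8 + (-2 + S) = 6 + S)
A = 1 (A = -(-4 + 1)/3 = -⅓*(-3) = 1)
h(N, c) = 3 + N (h(N, c) = N + (6 - 3) = N + 3 = 3 + N)
(h(-3, A) + 159)*(-150) = ((3 - 3) + 159)*(-150) = (0 + 159)*(-150) = 159*(-150) = -23850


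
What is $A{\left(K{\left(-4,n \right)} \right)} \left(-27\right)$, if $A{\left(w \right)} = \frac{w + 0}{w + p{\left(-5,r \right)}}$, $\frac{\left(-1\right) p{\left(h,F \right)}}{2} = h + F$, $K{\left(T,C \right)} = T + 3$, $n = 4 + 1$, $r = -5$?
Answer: $\frac{27}{19} \approx 1.4211$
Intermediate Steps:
$n = 5$
$K{\left(T,C \right)} = 3 + T$
$p{\left(h,F \right)} = - 2 F - 2 h$ ($p{\left(h,F \right)} = - 2 \left(h + F\right) = - 2 \left(F + h\right) = - 2 F - 2 h$)
$A{\left(w \right)} = \frac{w}{20 + w}$ ($A{\left(w \right)} = \frac{w + 0}{w - -20} = \frac{w}{w + \left(10 + 10\right)} = \frac{w}{w + 20} = \frac{w}{20 + w}$)
$A{\left(K{\left(-4,n \right)} \right)} \left(-27\right) = \frac{3 - 4}{20 + \left(3 - 4\right)} \left(-27\right) = - \frac{1}{20 - 1} \left(-27\right) = - \frac{1}{19} \left(-27\right) = \left(-1\right) \frac{1}{19} \left(-27\right) = \left(- \frac{1}{19}\right) \left(-27\right) = \frac{27}{19}$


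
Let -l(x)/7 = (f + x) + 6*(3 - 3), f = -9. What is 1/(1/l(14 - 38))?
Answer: 231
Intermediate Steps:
l(x) = 63 - 7*x (l(x) = -7*((-9 + x) + 6*(3 - 3)) = -7*((-9 + x) + 6*0) = -7*((-9 + x) + 0) = -7*(-9 + x) = 63 - 7*x)
1/(1/l(14 - 38)) = 1/(1/(63 - 7*(14 - 38))) = 1/(1/(63 - 7*(-24))) = 1/(1/(63 + 168)) = 1/(1/231) = 231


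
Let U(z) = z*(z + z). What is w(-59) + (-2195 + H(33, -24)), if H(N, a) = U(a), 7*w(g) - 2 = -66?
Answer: -7365/7 ≈ -1052.1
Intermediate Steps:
w(g) = -64/7 (w(g) = 2/7 + (⅐)*(-66) = 2/7 - 66/7 = -64/7)
U(z) = 2*z² (U(z) = z*(2*z) = 2*z²)
H(N, a) = 2*a²
w(-59) + (-2195 + H(33, -24)) = -64/7 + (-2195 + 2*(-24)²) = -64/7 + (-2195 + 2*576) = -64/7 + (-2195 + 1152) = -64/7 - 1043 = -7365/7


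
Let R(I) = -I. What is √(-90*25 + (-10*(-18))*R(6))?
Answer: 3*I*√370 ≈ 57.706*I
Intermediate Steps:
√(-90*25 + (-10*(-18))*R(6)) = √(-90*25 + (-10*(-18))*(-1*6)) = √(-2250 + 180*(-6)) = √(-2250 - 1080) = √(-3330) = 3*I*√370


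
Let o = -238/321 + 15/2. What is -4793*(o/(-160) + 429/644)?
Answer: -49454849813/16537920 ≈ -2990.4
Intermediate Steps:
o = 4339/642 (o = -238*1/321 + 15*(½) = -238/321 + 15/2 = 4339/642 ≈ 6.7586)
-4793*(o/(-160) + 429/644) = -4793*((4339/642)/(-160) + 429/644) = -4793*((4339/642)*(-1/160) + 429*(1/644)) = -4793*(-4339/102720 + 429/644) = -4793*10318141/16537920 = -49454849813/16537920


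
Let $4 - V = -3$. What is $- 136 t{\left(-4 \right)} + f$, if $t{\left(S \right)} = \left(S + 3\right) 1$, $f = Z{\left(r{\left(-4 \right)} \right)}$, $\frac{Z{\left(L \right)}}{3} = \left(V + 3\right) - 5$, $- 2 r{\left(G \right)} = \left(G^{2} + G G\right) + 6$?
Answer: $151$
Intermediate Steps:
$V = 7$ ($V = 4 - -3 = 4 + 3 = 7$)
$r{\left(G \right)} = -3 - G^{2}$ ($r{\left(G \right)} = - \frac{\left(G^{2} + G G\right) + 6}{2} = - \frac{\left(G^{2} + G^{2}\right) + 6}{2} = - \frac{2 G^{2} + 6}{2} = - \frac{6 + 2 G^{2}}{2} = -3 - G^{2}$)
$Z{\left(L \right)} = 15$ ($Z{\left(L \right)} = 3 \left(\left(7 + 3\right) - 5\right) = 3 \left(10 - 5\right) = 3 \cdot 5 = 15$)
$f = 15$
$t{\left(S \right)} = 3 + S$ ($t{\left(S \right)} = \left(3 + S\right) 1 = 3 + S$)
$- 136 t{\left(-4 \right)} + f = - 136 \left(3 - 4\right) + 15 = \left(-136\right) \left(-1\right) + 15 = 136 + 15 = 151$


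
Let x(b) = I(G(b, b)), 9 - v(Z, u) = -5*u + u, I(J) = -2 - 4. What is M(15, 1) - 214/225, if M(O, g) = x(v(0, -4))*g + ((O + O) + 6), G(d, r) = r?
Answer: 6536/225 ≈ 29.049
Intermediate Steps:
I(J) = -6
v(Z, u) = 9 + 4*u (v(Z, u) = 9 - (-5*u + u) = 9 - (-4)*u = 9 + 4*u)
x(b) = -6
M(O, g) = 6 - 6*g + 2*O (M(O, g) = -6*g + ((O + O) + 6) = -6*g + (2*O + 6) = -6*g + (6 + 2*O) = 6 - 6*g + 2*O)
M(15, 1) - 214/225 = (6 - 6*1 + 2*15) - 214/225 = (6 - 6 + 30) - 214*1/225 = 30 - 214/225 = 6536/225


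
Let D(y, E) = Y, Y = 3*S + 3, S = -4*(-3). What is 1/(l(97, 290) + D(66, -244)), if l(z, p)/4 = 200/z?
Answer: 97/4583 ≈ 0.021165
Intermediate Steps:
S = 12
l(z, p) = 800/z (l(z, p) = 4*(200/z) = 800/z)
Y = 39 (Y = 3*12 + 3 = 36 + 3 = 39)
D(y, E) = 39
1/(l(97, 290) + D(66, -244)) = 1/(800/97 + 39) = 1/(4583/97) = 97/4583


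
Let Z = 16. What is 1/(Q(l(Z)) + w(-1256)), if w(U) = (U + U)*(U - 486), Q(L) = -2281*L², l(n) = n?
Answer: 1/3791968 ≈ 2.6372e-7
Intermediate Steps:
w(U) = 2*U*(-486 + U) (w(U) = (2*U)*(-486 + U) = 2*U*(-486 + U))
1/(Q(l(Z)) + w(-1256)) = 1/(-2281*16² + 2*(-1256)*(-486 - 1256)) = 1/(-2281*256 + 2*(-1256)*(-1742)) = 1/(-583936 + 4375904) = 1/3791968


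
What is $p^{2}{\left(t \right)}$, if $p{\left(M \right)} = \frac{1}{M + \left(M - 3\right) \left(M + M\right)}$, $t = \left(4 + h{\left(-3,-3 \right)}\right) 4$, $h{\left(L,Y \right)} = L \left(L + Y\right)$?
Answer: $\frac{1}{226442304} \approx 4.4161 \cdot 10^{-9}$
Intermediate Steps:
$t = 88$ ($t = \left(4 - 3 \left(-3 - 3\right)\right) 4 = \left(4 - -18\right) 4 = \left(4 + 18\right) 4 = 22 \cdot 4 = 88$)
$p{\left(M \right)} = \frac{1}{M + 2 M \left(-3 + M\right)}$ ($p{\left(M \right)} = \frac{1}{M + \left(-3 + M\right) 2 M} = \frac{1}{M + 2 M \left(-3 + M\right)}$)
$p^{2}{\left(t \right)} = \left(\frac{1}{88 \left(-5 + 2 \cdot 88\right)}\right)^{2} = \left(\frac{1}{88 \left(-5 + 176\right)}\right)^{2} = \left(\frac{1}{88 \cdot 171}\right)^{2} = \left(\frac{1}{88} \cdot \frac{1}{171}\right)^{2} = \left(\frac{1}{15048}\right)^{2} = \frac{1}{226442304}$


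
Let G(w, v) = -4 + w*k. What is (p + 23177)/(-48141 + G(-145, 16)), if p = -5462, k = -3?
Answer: -3543/9542 ≈ -0.37131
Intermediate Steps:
G(w, v) = -4 - 3*w (G(w, v) = -4 + w*(-3) = -4 - 3*w)
(p + 23177)/(-48141 + G(-145, 16)) = (-5462 + 23177)/(-48141 + (-4 - 3*(-145))) = 17715/(-48141 + (-4 + 435)) = 17715/(-48141 + 431) = 17715/(-47710) = 17715*(-1/47710) = -3543/9542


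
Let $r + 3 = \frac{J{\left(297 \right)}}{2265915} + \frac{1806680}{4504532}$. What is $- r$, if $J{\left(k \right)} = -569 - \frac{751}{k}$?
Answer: $\frac{1969811739504347}{757861332038415} \approx 2.5992$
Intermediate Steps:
$r = - \frac{1969811739504347}{757861332038415}$ ($r = -3 + \left(\frac{-569 - \frac{751}{297}}{2265915} + \frac{1806680}{4504532}\right) = -3 + \left(\left(-569 - \frac{751}{297}\right) \frac{1}{2265915} + 1806680 \cdot \frac{1}{4504532}\right) = -3 + \left(\left(-569 - \frac{751}{297}\right) \frac{1}{2265915} + \frac{451670}{1126133}\right) = -3 + \left(\left(- \frac{169744}{297}\right) \frac{1}{2265915} + \frac{451670}{1126133}\right) = -3 + \left(- \frac{169744}{672976755} + \frac{451670}{1126133}\right) = -3 + \frac{303772256610898}{757861332038415} = - \frac{1969811739504347}{757861332038415} \approx -2.5992$)
$- r = \left(-1\right) \left(- \frac{1969811739504347}{757861332038415}\right) = \frac{1969811739504347}{757861332038415}$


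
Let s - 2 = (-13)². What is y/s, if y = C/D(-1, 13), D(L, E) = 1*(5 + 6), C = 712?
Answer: 712/1881 ≈ 0.37852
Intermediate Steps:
D(L, E) = 11 (D(L, E) = 1*11 = 11)
y = 712/11 ≈ 64.727
s = 171 (s = 2 + (-13)² = 2 + 169 = 171)
y/s = (712/11)/171 = (712/11)*(1/171) = 712/1881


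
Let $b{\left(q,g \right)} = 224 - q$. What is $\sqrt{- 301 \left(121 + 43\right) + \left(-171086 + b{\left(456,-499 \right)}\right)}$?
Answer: $i \sqrt{220682} \approx 469.77 i$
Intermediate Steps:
$\sqrt{- 301 \left(121 + 43\right) + \left(-171086 + b{\left(456,-499 \right)}\right)} = \sqrt{- 301 \left(121 + 43\right) + \left(-171086 + \left(224 - 456\right)\right)} = \sqrt{\left(-301\right) 164 + \left(-171086 + \left(224 - 456\right)\right)} = \sqrt{-49364 - 171318} = \sqrt{-220682} = i \sqrt{220682}$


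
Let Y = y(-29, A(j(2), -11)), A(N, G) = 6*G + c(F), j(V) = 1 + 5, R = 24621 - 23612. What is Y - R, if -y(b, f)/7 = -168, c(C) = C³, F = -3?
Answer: 167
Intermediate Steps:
R = 1009
j(V) = 6
A(N, G) = -27 + 6*G (A(N, G) = 6*G + (-3)³ = 6*G - 27 = -27 + 6*G)
y(b, f) = 1176 (y(b, f) = -7*(-168) = 1176)
Y = 1176
Y - R = 1176 - 1*1009 = 1176 - 1009 = 167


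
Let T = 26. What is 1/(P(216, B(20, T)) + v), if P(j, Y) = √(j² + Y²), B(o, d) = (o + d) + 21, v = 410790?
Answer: 82158/33749674591 - √51145/168748372955 ≈ 2.4330e-6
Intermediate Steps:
B(o, d) = 21 + d + o (B(o, d) = (d + o) + 21 = 21 + d + o)
P(j, Y) = √(Y² + j²)
1/(P(216, B(20, T)) + v) = 1/(√((21 + 26 + 20)² + 216²) + 410790) = 1/(√(67² + 46656) + 410790) = 1/(√(4489 + 46656) + 410790) = 1/(√51145 + 410790) = 1/(410790 + √51145)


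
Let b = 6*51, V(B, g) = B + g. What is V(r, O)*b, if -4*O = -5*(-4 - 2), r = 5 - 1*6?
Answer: -2601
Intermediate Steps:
r = -1 (r = 5 - 6 = -1)
O = -15/2 (O = -(-5)*(-4 - 2)/4 = -(-5)*(-6)/4 = -1/4*30 = -15/2 ≈ -7.5000)
b = 306
V(r, O)*b = (-1 - 15/2)*306 = -17/2*306 = -2601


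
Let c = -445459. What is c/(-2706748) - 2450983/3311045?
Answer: -5159258538629/8962164431660 ≈ -0.57567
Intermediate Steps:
c/(-2706748) - 2450983/3311045 = -445459/(-2706748) - 2450983/3311045 = -445459*(-1/2706748) - 2450983*1/3311045 = 445459/2706748 - 2450983/3311045 = -5159258538629/8962164431660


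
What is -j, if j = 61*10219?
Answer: -623359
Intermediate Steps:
j = 623359
-j = -1*623359 = -623359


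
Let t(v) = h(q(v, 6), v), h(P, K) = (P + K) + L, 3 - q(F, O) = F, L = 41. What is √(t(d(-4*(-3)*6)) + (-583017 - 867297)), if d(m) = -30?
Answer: I*√1450270 ≈ 1204.3*I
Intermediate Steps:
q(F, O) = 3 - F
h(P, K) = 41 + K + P (h(P, K) = (P + K) + 41 = (K + P) + 41 = 41 + K + P)
t(v) = 44 (t(v) = 41 + v + (3 - v) = 44)
√(t(d(-4*(-3)*6)) + (-583017 - 867297)) = √(44 + (-583017 - 867297)) = √(44 - 1450314) = √(-1450270) = I*√1450270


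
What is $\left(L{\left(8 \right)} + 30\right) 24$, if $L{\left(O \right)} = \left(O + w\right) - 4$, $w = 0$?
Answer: $816$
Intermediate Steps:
$L{\left(O \right)} = -4 + O$ ($L{\left(O \right)} = \left(O + 0\right) - 4 = O - 4 = -4 + O$)
$\left(L{\left(8 \right)} + 30\right) 24 = \left(\left(-4 + 8\right) + 30\right) 24 = \left(4 + 30\right) 24 = 34 \cdot 24 = 816$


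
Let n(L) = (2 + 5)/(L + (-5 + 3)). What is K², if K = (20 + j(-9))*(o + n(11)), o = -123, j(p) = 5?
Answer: 756250000/81 ≈ 9.3364e+6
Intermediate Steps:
n(L) = 7/(-2 + L) (n(L) = 7/(L - 2) = 7/(-2 + L))
K = -27500/9 (K = (20 + 5)*(-123 + 7/(-2 + 11)) = 25*(-123 + 7/9) = 25*(-1100/9) = -27500/9 ≈ -3055.6)
K² = (-27500/9)² = 756250000/81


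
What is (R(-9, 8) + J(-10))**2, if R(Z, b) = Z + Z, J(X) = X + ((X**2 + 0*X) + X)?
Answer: 3844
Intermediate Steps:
J(X) = X**2 + 2*X (J(X) = X + ((X**2 + 0) + X) = X + (X**2 + X) = X + (X + X**2) = X**2 + 2*X)
R(Z, b) = 2*Z
(R(-9, 8) + J(-10))**2 = (2*(-9) - 10*(2 - 10))**2 = (-18 - 10*(-8))**2 = (-18 + 80)**2 = 62**2 = 3844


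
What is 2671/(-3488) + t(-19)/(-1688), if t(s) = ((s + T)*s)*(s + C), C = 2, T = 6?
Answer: 1267183/735968 ≈ 1.7218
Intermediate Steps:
t(s) = s*(2 + s)*(6 + s) (t(s) = ((s + 6)*s)*(s + 2) = ((6 + s)*s)*(2 + s) = (s*(6 + s))*(2 + s) = s*(2 + s)*(6 + s))
2671/(-3488) + t(-19)/(-1688) = 2671/(-3488) - 19*(12 + (-19)² + 8*(-19))/(-1688) = 2671*(-1/3488) - 19*(12 + 361 - 152)*(-1/1688) = -2671/3488 - 19*221*(-1/1688) = -2671/3488 - 4199*(-1/1688) = -2671/3488 + 4199/1688 = 1267183/735968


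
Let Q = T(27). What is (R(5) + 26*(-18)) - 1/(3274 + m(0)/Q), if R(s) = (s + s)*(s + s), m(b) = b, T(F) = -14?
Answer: -1204833/3274 ≈ -368.00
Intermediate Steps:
Q = -14
R(s) = 4*s² (R(s) = (2*s)*(2*s) = 4*s²)
(R(5) + 26*(-18)) - 1/(3274 + m(0)/Q) = (4*5² + 26*(-18)) - 1/(3274 + 0/(-14)) = (4*25 - 468) - 1/(3274 + 0*(-1/14)) = (100 - 468) - 1/(3274 + 0) = -368 - 1/3274 = -1204833/3274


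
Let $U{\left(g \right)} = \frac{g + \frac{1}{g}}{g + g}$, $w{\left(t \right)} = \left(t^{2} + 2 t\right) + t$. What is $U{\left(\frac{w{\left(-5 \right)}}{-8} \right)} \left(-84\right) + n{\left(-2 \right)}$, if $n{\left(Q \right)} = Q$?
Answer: $- \frac{1772}{25} \approx -70.88$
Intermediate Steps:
$w{\left(t \right)} = t^{2} + 3 t$
$U{\left(g \right)} = \frac{g + \frac{1}{g}}{2 g}$
$U{\left(\frac{w{\left(-5 \right)}}{-8} \right)} \left(-84\right) + n{\left(-2 \right)} = \frac{1 + \left(\frac{\left(-5\right) \left(3 - 5\right)}{-8}\right)^{2}}{2 \frac{25 \left(3 - 5\right)^{2}}{64}} \left(-84\right) - 2 = \frac{1 + \left(\left(-5\right) \left(-2\right) \left(- \frac{1}{8}\right)\right)^{2}}{2 \cdot \frac{25}{16}} \left(-84\right) - 2 = \frac{1 + \left(10 \left(- \frac{1}{8}\right)\right)^{2}}{2 \cdot \frac{25}{16}} \left(-84\right) - 2 = \frac{1 + \left(- \frac{5}{4}\right)^{2}}{2 \cdot \frac{25}{16}} \left(-84\right) - 2 = \frac{1}{2} \cdot \frac{16}{25} \left(1 + \frac{25}{16}\right) \left(-84\right) - 2 = \frac{1}{2} \cdot \frac{16}{25} \cdot \frac{41}{16} \left(-84\right) - 2 = \frac{41}{50} \left(-84\right) - 2 = - \frac{1722}{25} - 2 = - \frac{1772}{25}$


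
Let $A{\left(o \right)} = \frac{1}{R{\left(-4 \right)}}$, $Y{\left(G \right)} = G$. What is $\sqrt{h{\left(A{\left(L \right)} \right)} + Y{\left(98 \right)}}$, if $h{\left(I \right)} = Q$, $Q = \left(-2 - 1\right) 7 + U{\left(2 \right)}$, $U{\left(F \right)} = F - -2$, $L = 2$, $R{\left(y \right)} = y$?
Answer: $9$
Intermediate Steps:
$A{\left(o \right)} = - \frac{1}{4}$ ($A{\left(o \right)} = \frac{1}{-4} = - \frac{1}{4}$)
$U{\left(F \right)} = 2 + F$ ($U{\left(F \right)} = F + 2 = 2 + F$)
$Q = -17$ ($Q = \left(-2 - 1\right) 7 + \left(2 + 2\right) = \left(-3\right) 7 + 4 = -21 + 4 = -17$)
$h{\left(I \right)} = -17$
$\sqrt{h{\left(A{\left(L \right)} \right)} + Y{\left(98 \right)}} = \sqrt{-17 + 98} = \sqrt{81} = 9$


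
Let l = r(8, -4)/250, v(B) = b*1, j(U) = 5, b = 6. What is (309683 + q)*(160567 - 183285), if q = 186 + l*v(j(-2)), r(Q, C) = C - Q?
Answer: -879949674902/125 ≈ -7.0396e+9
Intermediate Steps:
v(B) = 6 (v(B) = 6*1 = 6)
l = -6/125 (l = (-4 - 1*8)/250 = (-4 - 8)*(1/250) = -12*1/250 = -6/125 ≈ -0.048000)
q = 23214/125 (q = 186 - 6/125*6 = 186 - 36/125 = 23214/125 ≈ 185.71)
(309683 + q)*(160567 - 183285) = (309683 + 23214/125)*(160567 - 183285) = (38733589/125)*(-22718) = -879949674902/125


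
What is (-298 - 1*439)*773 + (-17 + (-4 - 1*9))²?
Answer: -568801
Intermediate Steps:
(-298 - 1*439)*773 + (-17 + (-4 - 1*9))² = (-298 - 439)*773 + (-17 + (-4 - 9))² = -737*773 + (-17 - 13)² = -569701 + (-30)² = -569701 + 900 = -568801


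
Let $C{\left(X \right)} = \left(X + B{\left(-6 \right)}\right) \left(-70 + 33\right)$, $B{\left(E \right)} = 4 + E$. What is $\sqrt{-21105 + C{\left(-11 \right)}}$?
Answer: $4 i \sqrt{1289} \approx 143.61 i$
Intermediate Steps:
$C{\left(X \right)} = 74 - 37 X$ ($C{\left(X \right)} = \left(X + \left(4 - 6\right)\right) \left(-70 + 33\right) = \left(X - 2\right) \left(-37\right) = \left(-2 + X\right) \left(-37\right) = 74 - 37 X$)
$\sqrt{-21105 + C{\left(-11 \right)}} = \sqrt{-21105 + \left(74 - -407\right)} = \sqrt{-21105 + \left(74 + 407\right)} = \sqrt{-21105 + 481} = \sqrt{-20624} = 4 i \sqrt{1289}$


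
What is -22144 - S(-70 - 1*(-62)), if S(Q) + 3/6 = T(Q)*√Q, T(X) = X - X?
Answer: -44287/2 ≈ -22144.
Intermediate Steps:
T(X) = 0
S(Q) = -½ (S(Q) = -½ + 0*√Q = -½ + 0 = -½)
-22144 - S(-70 - 1*(-62)) = -22144 - 1*(-½) = -22144 + ½ = -44287/2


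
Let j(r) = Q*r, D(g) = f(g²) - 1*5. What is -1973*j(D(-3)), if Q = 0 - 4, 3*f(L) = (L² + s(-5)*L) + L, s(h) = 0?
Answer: 197300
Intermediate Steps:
f(L) = L/3 + L²/3 (f(L) = ((L² + 0*L) + L)/3 = ((L² + 0) + L)/3 = (L² + L)/3 = (L + L²)/3 = L/3 + L²/3)
Q = -4
D(g) = -5 + g²*(1 + g²)/3 (D(g) = g²*(1 + g²)/3 - 1*5 = g²*(1 + g²)/3 - 5 = -5 + g²*(1 + g²)/3)
j(r) = -4*r
-1973*j(D(-3)) = -(-7892)*(-5 + (⅓)*(-3)² + (⅓)*(-3)⁴) = -(-7892)*(-5 + (⅓)*9 + (⅓)*81) = -(-7892)*(-5 + 3 + 27) = -(-7892)*25 = -1973*(-100) = 197300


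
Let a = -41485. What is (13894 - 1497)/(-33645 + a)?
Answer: -1127/6830 ≈ -0.16501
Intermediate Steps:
(13894 - 1497)/(-33645 + a) = (13894 - 1497)/(-33645 - 41485) = 12397/(-75130) = 12397*(-1/75130) = -1127/6830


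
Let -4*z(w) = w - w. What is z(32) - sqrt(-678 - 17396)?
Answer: -I*sqrt(18074) ≈ -134.44*I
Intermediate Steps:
z(w) = 0 (z(w) = -(w - w)/4 = -1/4*0 = 0)
z(32) - sqrt(-678 - 17396) = 0 - sqrt(-678 - 17396) = 0 - sqrt(-18074) = 0 - I*sqrt(18074) = -I*sqrt(18074)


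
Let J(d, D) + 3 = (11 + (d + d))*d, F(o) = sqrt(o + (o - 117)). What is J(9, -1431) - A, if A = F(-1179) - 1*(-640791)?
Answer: -640533 - 15*I*sqrt(11) ≈ -6.4053e+5 - 49.749*I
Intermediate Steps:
F(o) = sqrt(-117 + 2*o) (F(o) = sqrt(o + (-117 + o)) = sqrt(-117 + 2*o))
J(d, D) = -3 + d*(11 + 2*d) (J(d, D) = -3 + (11 + (d + d))*d = -3 + (11 + 2*d)*d = -3 + d*(11 + 2*d))
A = 640791 + 15*I*sqrt(11) (A = sqrt(-117 + 2*(-1179)) - 1*(-640791) = sqrt(-117 - 2358) + 640791 = sqrt(-2475) + 640791 = 15*I*sqrt(11) + 640791 = 640791 + 15*I*sqrt(11) ≈ 6.4079e+5 + 49.749*I)
J(9, -1431) - A = (-3 + 2*9**2 + 11*9) - (640791 + 15*I*sqrt(11)) = (-3 + 2*81 + 99) + (-640791 - 15*I*sqrt(11)) = (-3 + 162 + 99) + (-640791 - 15*I*sqrt(11)) = 258 + (-640791 - 15*I*sqrt(11)) = -640533 - 15*I*sqrt(11)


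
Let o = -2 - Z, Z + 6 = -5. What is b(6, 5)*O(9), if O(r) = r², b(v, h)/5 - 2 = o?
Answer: 4455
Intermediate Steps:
Z = -11 (Z = -6 - 5 = -11)
o = 9 (o = -2 - 1*(-11) = -2 + 11 = 9)
b(v, h) = 55 (b(v, h) = 10 + 5*9 = 10 + 45 = 55)
b(6, 5)*O(9) = 55*9² = 55*81 = 4455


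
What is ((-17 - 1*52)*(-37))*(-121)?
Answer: -308913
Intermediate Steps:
((-17 - 1*52)*(-37))*(-121) = ((-17 - 52)*(-37))*(-121) = -69*(-37)*(-121) = 2553*(-121) = -308913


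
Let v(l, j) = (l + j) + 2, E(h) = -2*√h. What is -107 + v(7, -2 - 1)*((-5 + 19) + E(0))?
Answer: -23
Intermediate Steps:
v(l, j) = 2 + j + l (v(l, j) = (j + l) + 2 = 2 + j + l)
-107 + v(7, -2 - 1)*((-5 + 19) + E(0)) = -107 + (2 + (-2 - 1) + 7)*((-5 + 19) - 2*√0) = -107 + (2 - 3 + 7)*(14 - 2*0) = -107 + 6*(14 + 0) = -107 + 6*14 = -107 + 84 = -23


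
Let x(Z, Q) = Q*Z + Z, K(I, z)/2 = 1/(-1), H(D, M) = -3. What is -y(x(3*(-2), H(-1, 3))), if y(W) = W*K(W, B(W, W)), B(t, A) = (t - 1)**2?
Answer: 24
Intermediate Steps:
B(t, A) = (-1 + t)**2
K(I, z) = -2 (K(I, z) = 2/(-1) = 2*(-1) = -2)
x(Z, Q) = Z + Q*Z
y(W) = -2*W (y(W) = W*(-2) = -2*W)
-y(x(3*(-2), H(-1, 3))) = -(-2)*(3*(-2))*(1 - 3) = -(-2)*(-6*(-2)) = -(-2)*12 = -1*(-24) = 24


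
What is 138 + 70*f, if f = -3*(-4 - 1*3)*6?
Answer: 8958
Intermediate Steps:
f = 126 (f = -3*(-4 - 3)*6 = -3*(-7)*6 = 21*6 = 126)
138 + 70*f = 138 + 70*126 = 138 + 8820 = 8958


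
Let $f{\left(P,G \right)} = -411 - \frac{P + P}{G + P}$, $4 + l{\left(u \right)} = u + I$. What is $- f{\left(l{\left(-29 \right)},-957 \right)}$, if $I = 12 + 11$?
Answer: $\frac{397457}{967} \approx 411.02$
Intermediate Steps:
$I = 23$
$l{\left(u \right)} = 19 + u$ ($l{\left(u \right)} = -4 + \left(u + 23\right) = -4 + \left(23 + u\right) = 19 + u$)
$f{\left(P,G \right)} = -411 - \frac{2 P}{G + P}$
$- f{\left(l{\left(-29 \right)},-957 \right)} = - \frac{- 413 \left(19 - 29\right) - -393327}{-957 + \left(19 - 29\right)} = - \frac{\left(-413\right) \left(-10\right) + 393327}{-957 - 10} = - \frac{4130 + 393327}{-967} = - \frac{\left(-1\right) 397457}{967} = \left(-1\right) \left(- \frac{397457}{967}\right) = \frac{397457}{967}$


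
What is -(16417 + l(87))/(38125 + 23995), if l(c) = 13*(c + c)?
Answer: -18679/62120 ≈ -0.30069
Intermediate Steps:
l(c) = 26*c (l(c) = 13*(2*c) = 26*c)
-(16417 + l(87))/(38125 + 23995) = -(16417 + 26*87)/(38125 + 23995) = -(16417 + 2262)/62120 = -18679/62120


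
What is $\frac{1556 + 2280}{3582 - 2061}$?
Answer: $\frac{3836}{1521} \approx 2.522$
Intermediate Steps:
$\frac{1556 + 2280}{3582 - 2061} = \frac{3836}{1521}$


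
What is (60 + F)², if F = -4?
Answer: 3136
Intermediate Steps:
(60 + F)² = (60 - 4)² = 56² = 3136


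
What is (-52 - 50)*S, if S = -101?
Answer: 10302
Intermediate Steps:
(-52 - 50)*S = (-52 - 50)*(-101) = -102*(-101) = 10302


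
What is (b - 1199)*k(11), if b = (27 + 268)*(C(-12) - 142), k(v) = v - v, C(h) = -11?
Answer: 0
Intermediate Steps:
k(v) = 0
b = -45135 (b = (27 + 268)*(-11 - 142) = 295*(-153) = -45135)
(b - 1199)*k(11) = (-45135 - 1199)*0 = -46334*0 = 0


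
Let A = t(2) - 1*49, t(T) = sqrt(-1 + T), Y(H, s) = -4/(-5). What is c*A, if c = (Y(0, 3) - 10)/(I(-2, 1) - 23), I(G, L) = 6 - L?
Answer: -368/15 ≈ -24.533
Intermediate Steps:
Y(H, s) = 4/5 (Y(H, s) = -4*(-1/5) = 4/5)
c = 23/45 (c = (4/5 - 10)/((6 - 1*1) - 23) = -46/(5*((6 - 1) - 23)) = -46/(5*(5 - 23)) = -46/5/(-18) = -46/5*(-1/18) = 23/45 ≈ 0.51111)
A = -48 (A = sqrt(-1 + 2) - 1*49 = sqrt(1) - 49 = 1 - 49 = -48)
c*A = (23/45)*(-48) = -368/15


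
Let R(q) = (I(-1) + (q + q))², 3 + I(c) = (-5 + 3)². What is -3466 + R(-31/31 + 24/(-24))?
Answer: -3457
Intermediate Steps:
I(c) = 1 (I(c) = -3 + (-5 + 3)² = -3 + (-2)² = -3 + 4 = 1)
R(q) = (1 + 2*q)² (R(q) = (1 + (q + q))² = (1 + 2*q)²)
-3466 + R(-31/31 + 24/(-24)) = -3466 + (1 + 2*(-31/31 + 24/(-24)))² = -3466 + (1 + 2*(-31*1/31 + 24*(-1/24)))² = -3466 + (1 + 2*(-1 - 1))² = -3466 + (1 + 2*(-2))² = -3466 + (1 - 4)² = -3466 + (-3)² = -3466 + 9 = -3457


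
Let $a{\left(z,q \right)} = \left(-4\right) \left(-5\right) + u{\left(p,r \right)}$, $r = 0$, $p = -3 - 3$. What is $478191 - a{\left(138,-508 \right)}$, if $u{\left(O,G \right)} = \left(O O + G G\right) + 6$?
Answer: $478129$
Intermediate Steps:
$p = -6$
$u{\left(O,G \right)} = 6 + G^{2} + O^{2}$ ($u{\left(O,G \right)} = \left(O^{2} + G^{2}\right) + 6 = \left(G^{2} + O^{2}\right) + 6 = 6 + G^{2} + O^{2}$)
$a{\left(z,q \right)} = 62$ ($a{\left(z,q \right)} = \left(-4\right) \left(-5\right) + \left(6 + 0^{2} + \left(-6\right)^{2}\right) = 20 + \left(6 + 0 + 36\right) = 20 + 42 = 62$)
$478191 - a{\left(138,-508 \right)} = 478191 - 62 = 478129$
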